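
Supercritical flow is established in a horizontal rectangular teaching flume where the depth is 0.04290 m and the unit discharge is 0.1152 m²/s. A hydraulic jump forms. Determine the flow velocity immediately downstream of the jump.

V₁ = q/y₁ = 0.1152/0.04290 = 2.685 m/s. Fr₁ = V₁/√(g·y₁) = 2.685/√(9.81×0.04290) = 4.139.
From the momentum equation for a rectangular channel, y₂/y₁ = ½[√(1 + 8Fr₁²) − 1] = ½[√138.07 − 1] = 5.375.
y₂ = 5.375 × 0.04290 = 0.2306 m.
V₂ = q/y₂ = 0.1152/0.2306 = 0.4996 m/s.

V₂ = 0.4996 m/s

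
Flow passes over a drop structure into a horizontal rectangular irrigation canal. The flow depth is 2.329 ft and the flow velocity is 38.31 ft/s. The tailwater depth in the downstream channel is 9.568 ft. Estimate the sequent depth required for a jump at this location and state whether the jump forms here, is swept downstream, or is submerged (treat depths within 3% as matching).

Fr₁ = V₁/√(g·y₁) = 38.31/√(32.2×2.329) = 4.424.
Bélanger equation: y₂/y₁ = ½[√(1 + 8Fr₁²) − 1] = ½[√157.56 − 1] = 5.776.
y₂ = 5.776 × 2.329 = 13.45 ft.
Tailwater y_tw = 9.568 ft: y_tw < y₂, so the jump is swept downstream.

y₂ = 13.45 ft; the jump is swept downstream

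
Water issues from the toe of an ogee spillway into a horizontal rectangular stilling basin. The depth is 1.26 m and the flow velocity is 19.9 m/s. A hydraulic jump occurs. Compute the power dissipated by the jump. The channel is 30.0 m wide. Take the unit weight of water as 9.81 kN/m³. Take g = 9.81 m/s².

Fr₁ = V₁/√(g·y₁) = 19.9/√(9.81×1.26) = 5.66.
Bélanger equation: y₂/y₁ = ½[√(1 + 8Fr₁²) − 1] = ½[√257.3 − 1] = 7.52.
y₂ = 7.52 × 1.26 = 9.48 m.
q = V₁·y₁ = 19.9 × 1.26 = 25.1 m²/s. V₂ = q/y₂ = 25.1/9.48 = 2.65 m/s. E₁ = y₁ + V₁²/2g = 21.4 m; E₂ = y₂ + V₂²/2g = 9.83 m. ΔE = E₁ − E₂ = 11.6 m.
Q = q·b = 25.1 × 30.0 = 752 m³/s. P = γ·Q·ΔE = 9.81 × 752 × 11.6 = 85684 kW.

P = 85684 kW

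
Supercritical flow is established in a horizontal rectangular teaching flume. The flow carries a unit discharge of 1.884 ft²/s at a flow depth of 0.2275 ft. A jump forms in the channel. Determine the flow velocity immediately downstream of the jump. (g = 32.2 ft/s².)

V₂ = 2.148 ft/s

V₁ = q/y₁ = 1.884/0.2275 = 8.281 ft/s. Fr₁ = V₁/√(g·y₁) = 8.281/√(32.2×0.2275) = 3.060.
Bélanger equation: y₂/y₁ = ½[√(1 + 8Fr₁²) − 1] = ½[√75.895 − 1] = 3.856.
y₂ = 3.856 × 0.2275 = 0.8772 ft.
V₂ = q/y₂ = 1.884/0.8772 = 2.148 ft/s.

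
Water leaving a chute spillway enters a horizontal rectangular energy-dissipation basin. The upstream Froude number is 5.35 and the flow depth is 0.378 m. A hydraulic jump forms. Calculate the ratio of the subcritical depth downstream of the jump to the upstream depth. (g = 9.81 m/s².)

Fr₁ = 5.35 (given).
By Bélanger, y₂/y₁ = ½[√(1 + 8Fr₁²) − 1] = ½[√230.0 − 1] = 7.08.

y₂/y₁ = 7.08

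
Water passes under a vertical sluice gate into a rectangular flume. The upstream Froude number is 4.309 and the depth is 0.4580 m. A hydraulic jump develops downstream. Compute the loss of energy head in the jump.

ΔE = 2.004 m

Fr₁ = 4.309 (given).
From the momentum equation for a rectangular channel, y₂/y₁ = ½[√(1 + 8Fr₁²) − 1] = ½[√149.54 − 1] = 5.614.
y₂ = 5.614 × 0.4580 = 2.571 m.
Head loss: ΔE = (y₂ − y₁)³/(4y₁y₂) = (2.571 − 0.4580)³/(4×0.4580×2.571) = 9.439/4.711 = 2.004 m.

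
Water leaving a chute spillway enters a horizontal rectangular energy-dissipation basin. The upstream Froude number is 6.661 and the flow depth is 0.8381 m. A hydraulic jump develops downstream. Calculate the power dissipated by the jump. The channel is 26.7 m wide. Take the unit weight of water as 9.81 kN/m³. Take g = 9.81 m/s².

P = 49101 kW

Fr₁ = 6.661 (given).
Conjugate-depth relation: y₂/y₁ = ½[√(1 + 8Fr₁²) − 1] = ½[√355.95 − 1] = 8.933.
y₂ = 8.933 × 0.8381 = 7.487 m.
Head loss: ΔE = (y₂ − y₁)³/(4y₁y₂) = (7.487 − 0.8381)³/(4×0.8381×7.487) = 293.9/25.10 = 11.71 m.
V₁ = Fr₁·√(g·y₁) = 6.661×√(9.81×0.8381) = 19.10 m/s; q = V₁·y₁ = 16.01 m²/s. Q = q·b = 16.01 × 26.7 = 427.4 m³/s. P = γ·Q·ΔE = 9.81 × 427.4 × 11.71 = 49101 kW.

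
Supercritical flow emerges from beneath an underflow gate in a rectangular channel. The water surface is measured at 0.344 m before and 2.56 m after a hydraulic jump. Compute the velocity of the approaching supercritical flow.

For a rectangular channel the momentum equation gives q² = ½·g·y₁·y₂·(y₁ + y₂) = ½×9.81×0.344×2.56×2.90 = 12.5.
q = √12.5 = 3.54 m²/s.
V₁ = q/y₁ = 3.54/0.344 = 10.3 m/s.

V₁ = 10.3 m/s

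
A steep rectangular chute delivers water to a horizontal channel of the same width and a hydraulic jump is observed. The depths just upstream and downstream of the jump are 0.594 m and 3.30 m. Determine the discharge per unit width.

q = 6.12 m²/s

For a rectangular channel the momentum equation gives q² = ½·g·y₁·y₂·(y₁ + y₂) = ½×9.81×0.594×3.30×3.89 = 37.4.
q = √37.4 = 6.12 m²/s.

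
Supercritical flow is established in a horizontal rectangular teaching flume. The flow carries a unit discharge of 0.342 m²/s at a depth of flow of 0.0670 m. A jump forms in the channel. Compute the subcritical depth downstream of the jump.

y₂ = 0.564 m

V₁ = q/y₁ = 0.342/0.0670 = 5.10 m/s. Fr₁ = V₁/√(g·y₁) = 5.10/√(9.81×0.0670) = 6.30.
Conjugate-depth relation: y₂/y₁ = ½[√(1 + 8Fr₁²) − 1] = ½[√318.1 − 1] = 8.42.
y₂ = 8.42 × 0.0670 = 0.564 m.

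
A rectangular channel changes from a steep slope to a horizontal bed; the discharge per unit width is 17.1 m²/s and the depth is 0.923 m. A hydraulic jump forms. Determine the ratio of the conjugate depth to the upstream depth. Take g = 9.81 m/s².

V₁ = q/y₁ = 17.1/0.923 = 18.5 m/s. Fr₁ = V₁/√(g·y₁) = 18.5/√(9.81×0.923) = 6.16.
Bélanger equation: y₂/y₁ = ½[√(1 + 8Fr₁²) − 1] = ½[√304.3 − 1] = 8.22.

y₂/y₁ = 8.22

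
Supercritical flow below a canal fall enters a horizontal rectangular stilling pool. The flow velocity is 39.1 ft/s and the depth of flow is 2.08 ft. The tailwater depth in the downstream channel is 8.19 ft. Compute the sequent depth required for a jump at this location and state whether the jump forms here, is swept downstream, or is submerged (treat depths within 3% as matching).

Fr₁ = V₁/√(g·y₁) = 39.1/√(32.2×2.08) = 4.78.
Conjugate-depth relation: y₂/y₁ = ½[√(1 + 8Fr₁²) − 1] = ½[√183.6 − 1] = 6.28.
y₂ = 6.28 × 2.08 = 13.1 ft.
Tailwater y_tw = 8.19 ft: y_tw < y₂, so the jump is swept downstream.

y₂ = 13.1 ft; the jump is swept downstream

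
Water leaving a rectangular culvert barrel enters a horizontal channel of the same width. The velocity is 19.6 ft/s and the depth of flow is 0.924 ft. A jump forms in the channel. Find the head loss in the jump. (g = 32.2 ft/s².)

Fr₁ = V₁/√(g·y₁) = 19.6/√(32.2×0.924) = 3.59.
Conjugate-depth relation: y₂/y₁ = ½[√(1 + 8Fr₁²) − 1] = ½[√104.3 − 1] = 4.61.
y₂ = 4.61 × 0.924 = 4.26 ft.
q = V₁·y₁ = 19.6 × 0.924 = 18.1 ft²/s. V₂ = q/y₂ = 18.1/4.26 = 4.26 ft/s. E₁ = y₁ + V₁²/2g = 6.89 ft; E₂ = y₂ + V₂²/2g = 4.54 ft. ΔE = E₁ − E₂ = 2.35 ft.

ΔE = 2.35 ft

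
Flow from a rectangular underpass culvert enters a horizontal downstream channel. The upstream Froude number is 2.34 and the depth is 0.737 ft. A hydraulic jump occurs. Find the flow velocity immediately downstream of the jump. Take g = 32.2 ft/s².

V₂ = 4.00 ft/s

Fr₁ = 2.34 (given).
Sequent-depth ratio: y₂/y₁ = ½[√(1 + 8Fr₁²) − 1] = ½[√44.80 − 1] = 2.85.
y₂ = 2.85 × 0.737 = 2.10 ft.
V₁ = Fr₁·√(g·y₁) = 2.34×√(32.2×0.737) = 11.4 ft/s; q = V₁·y₁ = 8.40 ft²/s.
V₂ = q/y₂ = 8.40/2.10 = 4.00 ft/s.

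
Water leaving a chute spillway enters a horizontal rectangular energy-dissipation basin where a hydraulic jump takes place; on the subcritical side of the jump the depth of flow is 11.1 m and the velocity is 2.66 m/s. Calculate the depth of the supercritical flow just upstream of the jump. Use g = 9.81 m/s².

y₁ = 1.29 m

Fr₂ = V₂/√(g·y₂) = 2.66/√(9.81×11.1) = 0.255.
Applying the sequent-depth relation in reverse, y₁/y₂ = ½[√(1 + 8Fr₂²) − 1] = ½[√1.520 − 1] = 0.116.
y₁ = 0.116 × 11.1 = 1.29 m.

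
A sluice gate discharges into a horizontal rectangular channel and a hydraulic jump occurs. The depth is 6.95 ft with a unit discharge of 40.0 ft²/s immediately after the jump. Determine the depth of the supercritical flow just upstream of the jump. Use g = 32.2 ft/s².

y₁ = 1.66 ft

V₂ = q/y₂ = 40.0/6.95 = 5.76 ft/s; Fr₂ = V₂/√(g·y₂) = 0.385.
Applying the sequent-depth relation in reverse, y₁/y₂ = ½[√(1 + 8Fr₂²) − 1] = ½[√2.184 − 1] = 0.239.
y₁ = 0.239 × 6.95 = 1.66 ft.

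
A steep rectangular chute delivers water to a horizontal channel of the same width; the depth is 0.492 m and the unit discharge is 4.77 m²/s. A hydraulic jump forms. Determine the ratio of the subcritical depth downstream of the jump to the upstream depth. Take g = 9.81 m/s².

V₁ = q/y₁ = 4.77/0.492 = 9.70 m/s. Fr₁ = V₁/√(g·y₁) = 9.70/√(9.81×0.492) = 4.41.
By Bélanger, y₂/y₁ = ½[√(1 + 8Fr₁²) − 1] = ½[√156.8 − 1] = 5.76.

y₂/y₁ = 5.76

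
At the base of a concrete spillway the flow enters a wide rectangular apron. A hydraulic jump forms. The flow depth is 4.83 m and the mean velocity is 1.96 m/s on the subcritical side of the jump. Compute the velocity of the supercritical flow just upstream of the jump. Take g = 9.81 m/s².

Fr₂ = V₂/√(g·y₂) = 1.96/√(9.81×4.83) = 0.285.
Applying the sequent-depth relation in reverse, y₁/y₂ = ½[√(1 + 8Fr₂²) − 1] = ½[√1.649 − 1] = 0.142.
y₁ = 0.142 × 4.83 = 0.686 m.
V₁ = q/y₁ = 9.47/0.686 = 13.8 m/s.

V₁ = 13.8 m/s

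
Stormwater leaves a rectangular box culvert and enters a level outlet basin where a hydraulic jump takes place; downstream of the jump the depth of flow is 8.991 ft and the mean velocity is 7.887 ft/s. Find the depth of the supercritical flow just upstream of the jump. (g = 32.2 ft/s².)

y₁ = 2.917 ft

Fr₂ = V₂/√(g·y₂) = 7.887/√(32.2×8.991) = 0.4635.
Applying the sequent-depth relation in reverse, y₁/y₂ = ½[√(1 + 8Fr₂²) − 1] = ½[√2.7189 − 1] = 0.3245.
y₁ = 0.3245 × 8.991 = 2.917 ft.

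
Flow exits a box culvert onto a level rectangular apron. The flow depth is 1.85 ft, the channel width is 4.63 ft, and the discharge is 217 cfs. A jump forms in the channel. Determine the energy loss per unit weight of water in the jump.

q = Q/b = 217/4.63 = 46.9 ft²/s; V₁ = q/y₁ = 25.3 ft/s. Fr₁ = V₁/√(g·y₁) = 3.28.
Bélanger equation: y₂/y₁ = ½[√(1 + 8Fr₁²) − 1] = ½[√87.19 − 1] = 4.17.
y₂ = 4.17 × 1.85 = 7.71 ft.
V₂ = q/y₂ = 46.9/7.71 = 6.08 ft/s. E₁ = y₁ + V₁²/2g = 11.8 ft; E₂ = y₂ + V₂²/2g = 8.29 ft. ΔE = E₁ − E₂ = 3.53 ft.

ΔE = 3.53 ft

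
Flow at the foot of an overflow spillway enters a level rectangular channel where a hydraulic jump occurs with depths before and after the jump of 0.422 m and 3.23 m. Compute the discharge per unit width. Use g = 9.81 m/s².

For a rectangular channel the momentum equation gives q² = ½·g·y₁·y₂·(y₁ + y₂) = ½×9.81×0.422×3.23×3.65 = 24.4.
q = √24.4 = 4.94 m²/s.

q = 4.94 m²/s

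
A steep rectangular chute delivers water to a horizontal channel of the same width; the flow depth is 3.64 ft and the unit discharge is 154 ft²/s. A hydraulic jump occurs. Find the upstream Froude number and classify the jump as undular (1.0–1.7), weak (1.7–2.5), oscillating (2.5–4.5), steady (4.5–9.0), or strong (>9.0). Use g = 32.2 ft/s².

V₁ = q/y₁ = 154/3.64 = 42.3 ft/s. Fr₁ = V₁/√(g·y₁) = 42.3/√(32.2×3.64) = 3.91.
Fr₁ = 3.91 lies in the oscillating range.

Fr₁ = 3.91; oscillating jump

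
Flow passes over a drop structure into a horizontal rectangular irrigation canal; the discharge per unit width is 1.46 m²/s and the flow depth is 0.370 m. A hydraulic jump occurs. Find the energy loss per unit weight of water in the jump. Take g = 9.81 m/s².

ΔE = 0.119 m

V₁ = q/y₁ = 1.46/0.370 = 3.95 m/s. Fr₁ = V₁/√(g·y₁) = 3.95/√(9.81×0.370) = 2.07.
Bélanger equation: y₂/y₁ = ½[√(1 + 8Fr₁²) − 1] = ½[√35.32 − 1] = 2.47.
y₂ = 2.47 × 0.370 = 0.914 m.
Head loss: ΔE = (y₂ − y₁)³/(4y₁y₂) = (0.914 − 0.370)³/(4×0.370×0.914) = 0.161/1.35 = 0.119 m.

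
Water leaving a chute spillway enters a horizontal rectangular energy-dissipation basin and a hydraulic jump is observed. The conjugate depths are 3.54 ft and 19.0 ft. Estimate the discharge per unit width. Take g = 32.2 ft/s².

For a rectangular channel the momentum equation gives q² = ½·g·y₁·y₂·(y₁ + y₂) = ½×32.2×3.54×19.0×22.5 = 24408.
q = √24408 = 156 ft²/s.

q = 156 ft²/s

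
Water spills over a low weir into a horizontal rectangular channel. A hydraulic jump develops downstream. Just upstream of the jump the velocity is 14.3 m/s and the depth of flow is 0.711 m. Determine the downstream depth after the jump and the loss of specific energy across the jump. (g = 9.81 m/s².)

Fr₁ = V₁/√(g·y₁) = 14.3/√(9.81×0.711) = 5.41.
From the momentum equation for a rectangular channel, y₂/y₁ = ½[√(1 + 8Fr₁²) − 1] = ½[√235.5 − 1] = 7.17.
y₂ = 7.17 × 0.711 = 5.10 m.
Head loss: ΔE = (y₂ − y₁)³/(4y₁y₂) = (5.10 − 0.711)³/(4×0.711×5.10) = 84.6/14.5 = 5.83 m.

y₂ = 5.10 m; ΔE = 5.83 m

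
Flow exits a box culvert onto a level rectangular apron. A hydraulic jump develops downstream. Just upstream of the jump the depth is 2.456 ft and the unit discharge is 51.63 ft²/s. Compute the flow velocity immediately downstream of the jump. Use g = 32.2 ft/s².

V₂ = 7.299 ft/s

V₁ = q/y₁ = 51.63/2.456 = 21.02 ft/s. Fr₁ = V₁/√(g·y₁) = 21.02/√(32.2×2.456) = 2.364.
From the momentum equation for a rectangular channel, y₂/y₁ = ½[√(1 + 8Fr₁²) − 1] = ½[√45.705 − 1] = 2.880.
y₂ = 2.880 × 2.456 = 7.074 ft.
V₂ = q/y₂ = 51.63/7.074 = 7.299 ft/s.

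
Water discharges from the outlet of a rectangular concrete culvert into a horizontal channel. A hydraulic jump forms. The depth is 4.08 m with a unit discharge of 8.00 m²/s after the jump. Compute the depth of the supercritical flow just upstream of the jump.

V₂ = q/y₂ = 8.00/4.08 = 1.96 m/s; Fr₂ = V₂/√(g·y₂) = 0.310.
Since the conjugate-depth ratio holds either way, y₁/y₂ = ½[√(1 + 8Fr₂²) − 1] = ½[√1.768 − 1] = 0.165.
y₁ = 0.165 × 4.08 = 0.673 m.

y₁ = 0.673 m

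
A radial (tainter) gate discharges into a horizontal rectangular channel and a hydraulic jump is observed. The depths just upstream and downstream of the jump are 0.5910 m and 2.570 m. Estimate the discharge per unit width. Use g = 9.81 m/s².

q = 4.853 m²/s

For a rectangular channel the momentum equation gives q² = ½·g·y₁·y₂·(y₁ + y₂) = ½×9.81×0.5910×2.570×3.161 = 23.55.
q = √23.55 = 4.853 m²/s.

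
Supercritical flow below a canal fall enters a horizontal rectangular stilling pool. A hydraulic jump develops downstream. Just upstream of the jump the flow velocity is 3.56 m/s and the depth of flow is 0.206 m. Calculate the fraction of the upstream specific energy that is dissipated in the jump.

ΔE/E₁ = 0.176 (17.6%)

Fr₁ = V₁/√(g·y₁) = 3.56/√(9.81×0.206) = 2.50.
Conjugate-depth relation: y₂/y₁ = ½[√(1 + 8Fr₁²) − 1] = ½[√51.17 − 1] = 3.08.
y₂ = 3.08 × 0.206 = 0.634 m.
E₁ = y₁ + V₁²/2g = 0.852 m. ΔE = (y₂ − y₁)³/(4y₁y₂) = 0.150 m. ΔE/E₁ = 0.150/0.852 = 0.176.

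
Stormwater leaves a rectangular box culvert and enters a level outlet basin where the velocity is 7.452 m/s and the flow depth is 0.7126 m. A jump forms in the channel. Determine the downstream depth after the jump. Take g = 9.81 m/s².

Fr₁ = V₁/√(g·y₁) = 7.452/√(9.81×0.7126) = 2.818.
Conjugate-depth relation: y₂/y₁ = ½[√(1 + 8Fr₁²) − 1] = ½[√64.551 − 1] = 3.517.
y₂ = 3.517 × 0.7126 = 2.506 m.

y₂ = 2.506 m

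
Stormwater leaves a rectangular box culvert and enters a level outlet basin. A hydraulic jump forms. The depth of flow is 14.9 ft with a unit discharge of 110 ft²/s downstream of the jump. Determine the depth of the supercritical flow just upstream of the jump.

y₁ = 2.84 ft

V₂ = q/y₂ = 110/14.9 = 7.38 ft/s; Fr₂ = V₂/√(g·y₂) = 0.337.
Since the conjugate-depth ratio holds either way, y₁/y₂ = ½[√(1 + 8Fr₂²) − 1] = ½[√1.909 − 1] = 0.191.
y₁ = 0.191 × 14.9 = 2.84 ft.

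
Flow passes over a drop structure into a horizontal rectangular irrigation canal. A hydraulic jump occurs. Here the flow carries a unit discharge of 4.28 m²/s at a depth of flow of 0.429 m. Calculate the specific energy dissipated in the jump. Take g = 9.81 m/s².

ΔE = 2.63 m

V₁ = q/y₁ = 4.28/0.429 = 9.98 m/s. Fr₁ = V₁/√(g·y₁) = 9.98/√(9.81×0.429) = 4.86.
From the momentum equation for a rectangular channel, y₂/y₁ = ½[√(1 + 8Fr₁²) − 1] = ½[√190.2 − 1] = 6.40.
y₂ = 6.40 × 0.429 = 2.74 m.
Head loss: ΔE = (y₂ − y₁)³/(4y₁y₂) = (2.74 − 0.429)³/(4×0.429×2.74) = 12.4/4.71 = 2.63 m.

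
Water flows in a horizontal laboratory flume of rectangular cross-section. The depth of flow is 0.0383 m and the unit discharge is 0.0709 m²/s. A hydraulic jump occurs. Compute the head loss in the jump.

V₁ = q/y₁ = 0.0709/0.0383 = 1.85 m/s. Fr₁ = V₁/√(g·y₁) = 1.85/√(9.81×0.0383) = 3.02.
By Bélanger, y₂/y₁ = ½[√(1 + 8Fr₁²) − 1] = ½[√73.97 − 1] = 3.80.
y₂ = 3.80 × 0.0383 = 0.146 m.
Head loss: ΔE = (y₂ − y₁)³/(4y₁y₂) = (0.146 − 0.0383)³/(4×0.0383×0.146) = 0.00123/0.0223 = 0.0553 m.

ΔE = 0.0553 m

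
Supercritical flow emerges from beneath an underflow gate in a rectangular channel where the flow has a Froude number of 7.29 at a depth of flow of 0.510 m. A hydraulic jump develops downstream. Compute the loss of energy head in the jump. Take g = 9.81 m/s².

ΔE = 8.91 m

Fr₁ = 7.29 (given).
Bélanger equation: y₂/y₁ = ½[√(1 + 8Fr₁²) − 1] = ½[√426.2 − 1] = 9.82.
y₂ = 9.82 × 0.510 = 5.01 m.
V₁ = Fr₁·√(g·y₁) = 7.29×√(9.81×0.510) = 16.3 m/s; q = V₁·y₁ = 8.32 m²/s. V₂ = q/y₂ = 8.32/5.01 = 1.66 m/s. E₁ = y₁ + V₁²/2g = 14.1 m; E₂ = y₂ + V₂²/2g = 5.15 m. ΔE = E₁ − E₂ = 8.91 m.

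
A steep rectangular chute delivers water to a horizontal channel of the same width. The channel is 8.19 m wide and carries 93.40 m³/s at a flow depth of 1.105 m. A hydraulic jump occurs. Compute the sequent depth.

y₂ = 4.377 m

q = Q/b = 93.40/8.19 = 11.40 m²/s; V₁ = q/y₁ = 10.32 m/s. Fr₁ = V₁/√(g·y₁) = 3.135.
From the momentum equation for a rectangular channel, y₂/y₁ = ½[√(1 + 8Fr₁²) − 1] = ½[√79.607 − 1] = 3.961.
y₂ = 3.961 × 1.105 = 4.377 m.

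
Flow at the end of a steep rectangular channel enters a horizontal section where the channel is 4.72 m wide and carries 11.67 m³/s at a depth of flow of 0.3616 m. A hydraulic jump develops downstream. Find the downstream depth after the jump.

q = Q/b = 11.67/4.72 = 2.472 m²/s; V₁ = q/y₁ = 6.838 m/s. Fr₁ = V₁/√(g·y₁) = 3.630.
From the momentum equation for a rectangular channel, y₂/y₁ = ½[√(1 + 8Fr₁²) − 1] = ½[√106.44 − 1] = 4.658.
y₂ = 4.658 × 0.3616 = 1.684 m.

y₂ = 1.684 m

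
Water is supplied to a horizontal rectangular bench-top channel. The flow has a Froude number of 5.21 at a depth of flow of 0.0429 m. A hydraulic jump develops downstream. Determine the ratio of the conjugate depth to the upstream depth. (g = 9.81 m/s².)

y₂/y₁ = 6.88

Fr₁ = 5.21 (given).
Sequent-depth ratio: y₂/y₁ = ½[√(1 + 8Fr₁²) − 1] = ½[√218.2 − 1] = 6.88.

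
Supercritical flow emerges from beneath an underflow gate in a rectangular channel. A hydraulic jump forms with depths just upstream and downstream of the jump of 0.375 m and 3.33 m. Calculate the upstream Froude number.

Fr₁ = 6.62

For a rectangular channel the momentum equation gives q² = ½·g·y₁·y₂·(y₁ + y₂) = ½×9.81×0.375×3.33×3.71 = 22.7.
q = √22.7 = 4.76 m²/s.
V₁ = q/y₁ = 12.7 m/s; Fr₁ = V₁/√(g·y₁) = 6.62.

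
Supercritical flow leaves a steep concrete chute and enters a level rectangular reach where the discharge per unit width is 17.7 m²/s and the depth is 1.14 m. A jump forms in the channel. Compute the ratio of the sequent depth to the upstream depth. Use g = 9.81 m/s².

V₁ = q/y₁ = 17.7/1.14 = 15.5 m/s. Fr₁ = V₁/√(g·y₁) = 15.5/√(9.81×1.14) = 4.64.
By Bélanger, y₂/y₁ = ½[√(1 + 8Fr₁²) − 1] = ½[√173.4 − 1] = 6.08.

y₂/y₁ = 6.08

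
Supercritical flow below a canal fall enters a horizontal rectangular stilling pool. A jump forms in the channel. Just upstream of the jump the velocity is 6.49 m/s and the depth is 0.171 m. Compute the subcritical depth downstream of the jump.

Fr₁ = V₁/√(g·y₁) = 6.49/√(9.81×0.171) = 5.01.
Conjugate-depth relation: y₂/y₁ = ½[√(1 + 8Fr₁²) − 1] = ½[√201.9 − 1] = 6.60.
y₂ = 6.60 × 0.171 = 1.13 m.

y₂ = 1.13 m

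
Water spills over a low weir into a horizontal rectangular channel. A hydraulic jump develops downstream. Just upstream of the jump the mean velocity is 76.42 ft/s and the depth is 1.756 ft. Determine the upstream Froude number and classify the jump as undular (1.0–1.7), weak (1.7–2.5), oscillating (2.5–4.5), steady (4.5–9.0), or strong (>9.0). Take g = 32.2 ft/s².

Fr₁ = 10.16; strong jump

Fr₁ = V₁/√(g·y₁) = 76.42/√(32.2×1.756) = 10.16.
Fr₁ = 10.16 lies in the strong range.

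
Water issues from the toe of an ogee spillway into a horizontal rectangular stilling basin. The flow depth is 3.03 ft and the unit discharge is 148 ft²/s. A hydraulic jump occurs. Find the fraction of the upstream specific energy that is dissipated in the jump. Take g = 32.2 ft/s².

V₁ = q/y₁ = 148/3.03 = 48.8 ft/s. Fr₁ = V₁/√(g·y₁) = 48.8/√(32.2×3.03) = 4.95.
From the momentum equation for a rectangular channel, y₂/y₁ = ½[√(1 + 8Fr₁²) − 1] = ½[√196.6 − 1] = 6.51.
y₂ = 6.51 × 3.03 = 19.7 ft.
E₁ = y₁ + V₁²/2g = 40.1 ft. ΔE = (y₂ − y₁)³/(4y₁y₂) = 19.5 ft. ΔE/E₁ = 19.5/40.1 = 0.486.

ΔE/E₁ = 0.486 (48.6%)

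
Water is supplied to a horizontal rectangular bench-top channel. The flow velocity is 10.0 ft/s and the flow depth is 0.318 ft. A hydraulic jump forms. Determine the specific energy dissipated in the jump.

ΔE = 0.516 ft

Fr₁ = V₁/√(g·y₁) = 10.0/√(32.2×0.318) = 3.13.
Bélanger equation: y₂/y₁ = ½[√(1 + 8Fr₁²) − 1] = ½[√79.13 − 1] = 3.95.
y₂ = 3.95 × 0.318 = 1.26 ft.
Head loss: ΔE = (y₂ − y₁)³/(4y₁y₂) = (1.26 − 0.318)³/(4×0.318×1.26) = 0.824/1.60 = 0.516 ft.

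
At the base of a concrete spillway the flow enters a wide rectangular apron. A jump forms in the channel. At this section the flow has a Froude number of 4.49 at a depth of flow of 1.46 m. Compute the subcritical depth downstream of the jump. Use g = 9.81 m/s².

y₂ = 8.57 m

Fr₁ = 4.49 (given).
Sequent-depth ratio: y₂/y₁ = ½[√(1 + 8Fr₁²) − 1] = ½[√162.3 − 1] = 5.87.
y₂ = 5.87 × 1.46 = 8.57 m.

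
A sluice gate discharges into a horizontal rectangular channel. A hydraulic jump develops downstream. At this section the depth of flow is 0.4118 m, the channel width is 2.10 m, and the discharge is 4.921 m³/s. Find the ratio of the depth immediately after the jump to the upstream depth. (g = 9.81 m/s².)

y₂/y₁ = 3.535

q = Q/b = 4.921/2.10 = 2.343 m²/s; V₁ = q/y₁ = 5.690 m/s. Fr₁ = V₁/√(g·y₁) = 2.831.
Bélanger equation: y₂/y₁ = ½[√(1 + 8Fr₁²) − 1] = ½[√65.125 − 1] = 3.535.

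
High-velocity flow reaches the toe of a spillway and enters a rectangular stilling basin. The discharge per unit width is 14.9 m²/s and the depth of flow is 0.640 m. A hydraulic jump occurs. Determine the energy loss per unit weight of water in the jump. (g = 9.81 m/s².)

ΔE = 20.0 m

V₁ = q/y₁ = 14.9/0.640 = 23.3 m/s. Fr₁ = V₁/√(g·y₁) = 23.3/√(9.81×0.640) = 9.29.
Sequent-depth ratio: y₂/y₁ = ½[√(1 + 8Fr₁²) − 1] = ½[√691.6 − 1] = 12.6.
y₂ = 12.6 × 0.640 = 8.10 m.
Head loss: ΔE = (y₂ − y₁)³/(4y₁y₂) = (8.10 − 0.640)³/(4×0.640×8.10) = 414/20.7 = 20.0 m.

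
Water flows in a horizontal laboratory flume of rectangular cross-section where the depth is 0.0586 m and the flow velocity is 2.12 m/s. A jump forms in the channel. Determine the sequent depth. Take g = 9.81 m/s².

y₂ = 0.204 m

Fr₁ = V₁/√(g·y₁) = 2.12/√(9.81×0.0586) = 2.80.
From the momentum equation for a rectangular channel, y₂/y₁ = ½[√(1 + 8Fr₁²) − 1] = ½[√63.55 − 1] = 3.49.
y₂ = 3.49 × 0.0586 = 0.204 m.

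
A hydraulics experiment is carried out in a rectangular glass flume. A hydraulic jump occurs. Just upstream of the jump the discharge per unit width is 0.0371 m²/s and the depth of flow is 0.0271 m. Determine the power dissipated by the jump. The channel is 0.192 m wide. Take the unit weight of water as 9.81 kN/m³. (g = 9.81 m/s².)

P = 0.00172 kW

V₁ = q/y₁ = 0.0371/0.0271 = 1.37 m/s. Fr₁ = V₁/√(g·y₁) = 1.37/√(9.81×0.0271) = 2.66.
Sequent-depth ratio: y₂/y₁ = ½[√(1 + 8Fr₁²) − 1] = ½[√57.40 − 1] = 3.29.
y₂ = 3.29 × 0.0271 = 0.0891 m.
Head loss: ΔE = (y₂ − y₁)³/(4y₁y₂) = (0.0891 − 0.0271)³/(4×0.0271×0.0891) = 0.000238/0.00966 = 0.0247 m.
Q = q·b = 0.0371 × 0.192 = 0.00712 m³/s. P = γ·Q·ΔE = 9.81 × 0.00712 × 0.0247 = 0.00172 kW.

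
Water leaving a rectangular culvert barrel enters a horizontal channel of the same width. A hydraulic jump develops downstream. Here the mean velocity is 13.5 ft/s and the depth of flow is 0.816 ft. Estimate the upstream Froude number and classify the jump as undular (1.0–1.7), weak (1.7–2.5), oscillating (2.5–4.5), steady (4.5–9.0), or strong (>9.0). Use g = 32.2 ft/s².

Fr₁ = 2.63; oscillating jump

Fr₁ = V₁/√(g·y₁) = 13.5/√(32.2×0.816) = 2.63.
Fr₁ = 2.63 lies in the oscillating range.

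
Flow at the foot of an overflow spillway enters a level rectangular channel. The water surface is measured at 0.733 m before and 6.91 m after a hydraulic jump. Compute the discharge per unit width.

For a rectangular channel the momentum equation gives q² = ½·g·y₁·y₂·(y₁ + y₂) = ½×9.81×0.733×6.91×7.64 = 190.
q = √190 = 13.8 m²/s.

q = 13.8 m²/s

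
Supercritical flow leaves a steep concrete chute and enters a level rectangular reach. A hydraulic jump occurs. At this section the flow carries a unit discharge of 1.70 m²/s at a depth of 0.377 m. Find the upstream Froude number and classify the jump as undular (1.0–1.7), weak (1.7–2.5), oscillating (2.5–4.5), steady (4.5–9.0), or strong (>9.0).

Fr₁ = 2.34; weak jump

V₁ = q/y₁ = 1.70/0.377 = 4.51 m/s. Fr₁ = V₁/√(g·y₁) = 4.51/√(9.81×0.377) = 2.34.
Fr₁ = 2.34 lies in the weak range.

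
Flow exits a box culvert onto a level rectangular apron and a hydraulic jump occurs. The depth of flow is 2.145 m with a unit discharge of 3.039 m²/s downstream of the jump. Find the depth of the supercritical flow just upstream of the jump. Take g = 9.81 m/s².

y₁ = 0.3516 m

V₂ = q/y₂ = 3.039/2.145 = 1.417 m/s; Fr₂ = V₂/√(g·y₂) = 0.3089.
Applying the sequent-depth relation in reverse, y₁/y₂ = ½[√(1 + 8Fr₂²) − 1] = ½[√1.7631 − 1] = 0.1639.
y₁ = 0.1639 × 2.145 = 0.3516 m.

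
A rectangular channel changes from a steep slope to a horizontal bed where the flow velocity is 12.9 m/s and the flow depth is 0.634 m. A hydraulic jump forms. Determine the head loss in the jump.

ΔE = 4.60 m

Fr₁ = V₁/√(g·y₁) = 12.9/√(9.81×0.634) = 5.17.
Bélanger equation: y₂/y₁ = ½[√(1 + 8Fr₁²) − 1] = ½[√215.0 − 1] = 6.83.
y₂ = 6.83 × 0.634 = 4.33 m.
Head loss: ΔE = (y₂ − y₁)³/(4y₁y₂) = (4.33 − 0.634)³/(4×0.634×4.33) = 50.6/11.0 = 4.60 m.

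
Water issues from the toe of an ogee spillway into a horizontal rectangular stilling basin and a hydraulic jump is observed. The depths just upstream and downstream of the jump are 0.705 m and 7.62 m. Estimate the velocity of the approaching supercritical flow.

V₁ = 21.0 m/s

For a rectangular channel the momentum equation gives q² = ½·g·y₁·y₂·(y₁ + y₂) = ½×9.81×0.705×7.62×8.32 = 219.
q = √219 = 14.8 m²/s.
V₁ = q/y₁ = 14.8/0.705 = 21.0 m/s.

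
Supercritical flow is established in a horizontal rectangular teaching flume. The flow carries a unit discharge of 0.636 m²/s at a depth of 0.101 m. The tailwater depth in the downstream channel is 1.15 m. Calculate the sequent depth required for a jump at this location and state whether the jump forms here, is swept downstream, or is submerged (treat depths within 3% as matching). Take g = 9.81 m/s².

y₂ = 0.855 m; the jump is submerged

V₁ = q/y₁ = 0.636/0.101 = 6.30 m/s. Fr₁ = V₁/√(g·y₁) = 6.30/√(9.81×0.101) = 6.33.
From the momentum equation for a rectangular channel, y₂/y₁ = ½[√(1 + 8Fr₁²) − 1] = ½[√321.2 − 1] = 8.46.
y₂ = 8.46 × 0.101 = 0.855 m.
Tailwater y_tw = 1.15 m: y_tw > y₂, so the jump is submerged.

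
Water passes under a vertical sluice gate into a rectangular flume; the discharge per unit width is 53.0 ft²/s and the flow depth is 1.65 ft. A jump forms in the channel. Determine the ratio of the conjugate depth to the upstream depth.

V₁ = q/y₁ = 53.0/1.65 = 32.1 ft/s. Fr₁ = V₁/√(g·y₁) = 32.1/√(32.2×1.65) = 4.41.
By Bélanger, y₂/y₁ = ½[√(1 + 8Fr₁²) − 1] = ½[√156.4 − 1] = 5.75.

y₂/y₁ = 5.75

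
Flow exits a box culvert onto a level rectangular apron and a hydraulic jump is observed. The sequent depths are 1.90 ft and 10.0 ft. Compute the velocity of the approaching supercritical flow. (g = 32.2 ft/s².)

V₁ = 31.8 ft/s

For a rectangular channel the momentum equation gives q² = ½·g·y₁·y₂·(y₁ + y₂) = ½×32.2×1.90×10.0×11.9 = 3640.
q = √3640 = 60.3 ft²/s.
V₁ = q/y₁ = 60.3/1.90 = 31.8 ft/s.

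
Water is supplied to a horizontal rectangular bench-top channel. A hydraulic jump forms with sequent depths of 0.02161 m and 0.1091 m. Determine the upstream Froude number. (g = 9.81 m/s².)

For a rectangular channel the momentum equation gives q² = ½·g·y₁·y₂·(y₁ + y₂) = ½×9.81×0.02161×0.1091×0.1307 = 0.001512.
q = √0.001512 = 0.03888 m²/s.
V₁ = q/y₁ = 1.799 m/s; Fr₁ = V₁/√(g·y₁) = 3.907.

Fr₁ = 3.907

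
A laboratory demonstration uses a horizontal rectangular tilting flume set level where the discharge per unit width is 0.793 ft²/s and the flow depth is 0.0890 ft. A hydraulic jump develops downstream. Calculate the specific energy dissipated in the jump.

ΔE = 0.677 ft

V₁ = q/y₁ = 0.793/0.0890 = 8.91 ft/s. Fr₁ = V₁/√(g·y₁) = 8.91/√(32.2×0.0890) = 5.26.
By Bélanger, y₂/y₁ = ½[√(1 + 8Fr₁²) − 1] = ½[√222.6 − 1] = 6.96.
y₂ = 6.96 × 0.0890 = 0.619 ft.
Head loss: ΔE = (y₂ − y₁)³/(4y₁y₂) = (0.619 − 0.0890)³/(4×0.0890×0.619) = 0.149/0.221 = 0.677 ft.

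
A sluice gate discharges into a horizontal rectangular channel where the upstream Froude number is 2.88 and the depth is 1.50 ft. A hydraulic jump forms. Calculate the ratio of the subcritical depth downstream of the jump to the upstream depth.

y₂/y₁ = 3.60

Fr₁ = 2.88 (given).
From the momentum equation for a rectangular channel, y₂/y₁ = ½[√(1 + 8Fr₁²) − 1] = ½[√67.36 − 1] = 3.60.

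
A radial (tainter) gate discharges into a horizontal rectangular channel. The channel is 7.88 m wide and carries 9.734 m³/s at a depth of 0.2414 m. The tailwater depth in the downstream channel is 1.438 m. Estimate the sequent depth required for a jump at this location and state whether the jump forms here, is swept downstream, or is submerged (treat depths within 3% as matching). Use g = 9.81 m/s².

y₂ = 1.021 m; the jump is submerged

q = Q/b = 9.734/7.88 = 1.235 m²/s; V₁ = q/y₁ = 5.117 m/s. Fr₁ = V₁/√(g·y₁) = 3.325.
By Bélanger, y₂/y₁ = ½[√(1 + 8Fr₁²) − 1] = ½[√89.458 − 1] = 4.229.
y₂ = 4.229 × 0.2414 = 1.021 m.
Tailwater y_tw = 1.438 m: y_tw > y₂, so the jump is submerged.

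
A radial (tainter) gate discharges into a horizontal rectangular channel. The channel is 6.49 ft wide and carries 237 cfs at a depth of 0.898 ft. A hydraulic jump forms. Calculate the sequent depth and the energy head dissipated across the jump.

q = Q/b = 237/6.49 = 36.5 ft²/s; V₁ = q/y₁ = 40.7 ft/s. Fr₁ = V₁/√(g·y₁) = 7.56.
By Bélanger, y₂/y₁ = ½[√(1 + 8Fr₁²) − 1] = ½[√458.5 − 1] = 10.2.
y₂ = 10.2 × 0.898 = 9.17 ft.
V₂ = q/y₂ = 36.5/9.17 = 3.98 ft/s. E₁ = y₁ + V₁²/2g = 26.6 ft; E₂ = y₂ + V₂²/2g = 9.41 ft. ΔE = E₁ − E₂ = 17.2 ft.

y₂ = 9.17 ft; ΔE = 17.2 ft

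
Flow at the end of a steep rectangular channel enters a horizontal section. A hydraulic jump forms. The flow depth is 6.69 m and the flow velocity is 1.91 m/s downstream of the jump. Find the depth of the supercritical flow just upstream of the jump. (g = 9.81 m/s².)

y₁ = 0.676 m

Fr₂ = V₂/√(g·y₂) = 1.91/√(9.81×6.69) = 0.236.
Applying the sequent-depth relation in reverse, y₁/y₂ = ½[√(1 + 8Fr₂²) − 1] = ½[√1.445 − 1] = 0.101.
y₁ = 0.101 × 6.69 = 0.676 m.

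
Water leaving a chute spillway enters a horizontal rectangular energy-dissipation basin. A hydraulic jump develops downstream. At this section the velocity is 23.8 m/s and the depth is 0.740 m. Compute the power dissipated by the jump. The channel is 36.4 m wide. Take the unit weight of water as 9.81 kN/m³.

P = 129103 kW

Fr₁ = V₁/√(g·y₁) = 23.8/√(9.81×0.740) = 8.83.
Bélanger equation: y₂/y₁ = ½[√(1 + 8Fr₁²) − 1] = ½[√625.2 − 1] = 12.0.
y₂ = 12.0 × 0.740 = 8.88 m.
Head loss: ΔE = (y₂ − y₁)³/(4y₁y₂) = (8.88 − 0.740)³/(4×0.740×8.88) = 540/26.3 = 20.5 m.
q = V₁·y₁ = 23.8 × 0.740 = 17.6 m²/s. Q = q·b = 17.6 × 36.4 = 641 m³/s. P = γ·Q·ΔE = 9.81 × 641 × 20.5 = 129103 kW.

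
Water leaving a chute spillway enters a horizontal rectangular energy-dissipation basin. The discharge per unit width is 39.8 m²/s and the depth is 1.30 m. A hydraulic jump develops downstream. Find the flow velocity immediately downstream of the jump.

V₁ = q/y₁ = 39.8/1.30 = 30.6 m/s. Fr₁ = V₁/√(g·y₁) = 30.6/√(9.81×1.30) = 8.57.
Sequent-depth ratio: y₂/y₁ = ½[√(1 + 8Fr₁²) − 1] = ½[√589.0 − 1] = 11.6.
y₂ = 11.6 × 1.30 = 15.1 m.
V₂ = q/y₂ = 39.8/15.1 = 2.63 m/s.

V₂ = 2.63 m/s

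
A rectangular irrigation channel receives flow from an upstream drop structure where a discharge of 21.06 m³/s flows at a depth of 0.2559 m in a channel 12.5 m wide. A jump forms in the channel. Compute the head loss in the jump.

q = Q/b = 21.06/12.5 = 1.685 m²/s; V₁ = q/y₁ = 6.584 m/s. Fr₁ = V₁/√(g·y₁) = 4.155.
By Bélanger, y₂/y₁ = ½[√(1 + 8Fr₁²) − 1] = ½[√139.14 − 1] = 5.398.
y₂ = 5.398 × 0.2559 = 1.381 m.
Head loss: ΔE = (y₂ − y₁)³/(4y₁y₂) = (1.381 − 0.2559)³/(4×0.2559×1.381) = 1.425/1.414 = 1.008 m.

ΔE = 1.008 m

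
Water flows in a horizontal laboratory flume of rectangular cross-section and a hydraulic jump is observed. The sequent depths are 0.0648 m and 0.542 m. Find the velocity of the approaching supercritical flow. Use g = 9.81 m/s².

For a rectangular channel the momentum equation gives q² = ½·g·y₁·y₂·(y₁ + y₂) = ½×9.81×0.0648×0.542×0.607 = 0.105.
q = √0.105 = 0.323 m²/s.
V₁ = q/y₁ = 0.323/0.0648 = 4.99 m/s.

V₁ = 4.99 m/s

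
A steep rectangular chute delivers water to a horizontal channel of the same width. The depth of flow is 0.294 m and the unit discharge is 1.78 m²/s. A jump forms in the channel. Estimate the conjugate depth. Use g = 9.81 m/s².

V₁ = q/y₁ = 1.78/0.294 = 6.05 m/s. Fr₁ = V₁/√(g·y₁) = 6.05/√(9.81×0.294) = 3.57.
Sequent-depth ratio: y₂/y₁ = ½[√(1 + 8Fr₁²) − 1] = ½[√102.7 − 1] = 4.57.
y₂ = 4.57 × 0.294 = 1.34 m.

y₂ = 1.34 m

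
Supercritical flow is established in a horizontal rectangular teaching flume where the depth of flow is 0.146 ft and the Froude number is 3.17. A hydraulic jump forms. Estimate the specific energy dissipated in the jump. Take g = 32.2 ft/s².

ΔE = 0.248 ft

Fr₁ = 3.17 (given).
Bélanger equation: y₂/y₁ = ½[√(1 + 8Fr₁²) − 1] = ½[√81.39 − 1] = 4.01.
y₂ = 4.01 × 0.146 = 0.586 ft.
V₁ = Fr₁·√(g·y₁) = 3.17×√(32.2×0.146) = 6.87 ft/s; q = V₁·y₁ = 1.00 ft²/s. V₂ = q/y₂ = 1.00/0.586 = 1.71 ft/s. E₁ = y₁ + V₁²/2g = 0.880 ft; E₂ = y₂ + V₂²/2g = 0.631 ft. ΔE = E₁ − E₂ = 0.248 ft.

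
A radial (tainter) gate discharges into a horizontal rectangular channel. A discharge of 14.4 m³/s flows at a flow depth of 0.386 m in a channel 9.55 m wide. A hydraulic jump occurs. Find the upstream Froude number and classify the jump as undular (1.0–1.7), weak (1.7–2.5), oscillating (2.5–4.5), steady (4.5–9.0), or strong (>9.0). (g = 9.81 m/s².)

q = Q/b = 14.4/9.55 = 1.51 m²/s; V₁ = q/y₁ = 3.91 m/s. Fr₁ = V₁/√(g·y₁) = 2.01.
Fr₁ = 2.01 lies in the weak range.

Fr₁ = 2.01; weak jump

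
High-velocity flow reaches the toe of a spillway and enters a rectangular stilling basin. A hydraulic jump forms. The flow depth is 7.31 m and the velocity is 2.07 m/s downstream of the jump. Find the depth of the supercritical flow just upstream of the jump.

y₁ = 0.789 m

Fr₂ = V₂/√(g·y₂) = 2.07/√(9.81×7.31) = 0.244.
From the momentum equation (using Fr₂), y₁/y₂ = ½[√(1 + 8Fr₂²) − 1] = ½[√1.478 − 1] = 0.108.
y₁ = 0.108 × 7.31 = 0.789 m.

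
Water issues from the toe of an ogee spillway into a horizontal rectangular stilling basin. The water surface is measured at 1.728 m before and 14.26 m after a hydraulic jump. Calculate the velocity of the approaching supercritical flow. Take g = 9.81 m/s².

V₁ = 25.44 m/s

For a rectangular channel the momentum equation gives q² = ½·g·y₁·y₂·(y₁ + y₂) = ½×9.81×1.728×14.26×15.99 = 1932.
q = √1932 = 43.96 m²/s.
V₁ = q/y₁ = 43.96/1.728 = 25.44 m/s.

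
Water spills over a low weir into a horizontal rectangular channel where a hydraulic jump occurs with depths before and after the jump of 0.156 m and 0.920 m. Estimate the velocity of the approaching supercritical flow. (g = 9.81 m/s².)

V₁ = 5.58 m/s

For a rectangular channel the momentum equation gives q² = ½·g·y₁·y₂·(y₁ + y₂) = ½×9.81×0.156×0.920×1.08 = 0.757.
q = √0.757 = 0.870 m²/s.
V₁ = q/y₁ = 0.870/0.156 = 5.58 m/s.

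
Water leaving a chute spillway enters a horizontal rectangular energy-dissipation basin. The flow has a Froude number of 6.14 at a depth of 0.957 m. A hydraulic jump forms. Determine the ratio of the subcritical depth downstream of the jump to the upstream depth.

Fr₁ = 6.14 (given).
Conjugate-depth relation: y₂/y₁ = ½[√(1 + 8Fr₁²) − 1] = ½[√302.6 − 1] = 8.20.

y₂/y₁ = 8.20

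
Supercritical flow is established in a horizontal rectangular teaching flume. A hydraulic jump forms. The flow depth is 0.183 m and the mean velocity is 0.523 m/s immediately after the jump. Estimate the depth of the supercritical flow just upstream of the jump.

y₁ = 0.0448 m

Fr₂ = V₂/√(g·y₂) = 0.523/√(9.81×0.183) = 0.390.
From the momentum equation (using Fr₂), y₁/y₂ = ½[√(1 + 8Fr₂²) − 1] = ½[√2.219 − 1] = 0.245.
y₁ = 0.245 × 0.183 = 0.0448 m.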